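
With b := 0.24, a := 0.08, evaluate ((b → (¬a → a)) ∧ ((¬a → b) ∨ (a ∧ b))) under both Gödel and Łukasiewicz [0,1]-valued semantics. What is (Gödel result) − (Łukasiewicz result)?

Gödel evaluation:
  ¬a: Gödel ¬ of 0.08 = 0 (operand ≠ 0)
  (¬a → a): 0 ≤ 0.08, so result = 1
  (b → (¬a → a)): 0.24 ≤ 1, so result = 1
  ¬a: Gödel ¬ of 0.08 = 0 (operand ≠ 0)
  (¬a → b): 0 ≤ 0.24, so result = 1
  (a ∧ b) = min(0.08, 0.24) = 0.08
  ((¬a → b) ∨ (a ∧ b)) = max(1, 0.08) = 1
  ((b → (¬a → a)) ∧ ((¬a → b) ∨ (a ∧ b))) = min(1, 1) = 1
  Gödel value = 1
Łukasiewicz evaluation:
  ¬a: Łukasiewicz ¬ gives 1 − 0.08 = 0.92
  (¬a → a): min(1, 1 − 0.92 + 0.08) = 0.16
  (b → (¬a → a)): min(1, 1 − 0.24 + 0.16) = 0.92
  ¬a: Łukasiewicz ¬ gives 1 − 0.08 = 0.92
  (¬a → b): min(1, 1 − 0.92 + 0.24) = 0.32
  (a ∧ b) = min(0.08, 0.24) = 0.08
  ((¬a → b) ∨ (a ∧ b)) = max(0.32, 0.08) = 0.32
  ((b → (¬a → a)) ∧ ((¬a → b) ∨ (a ∧ b))) = min(0.92, 0.32) = 0.32
  Łukasiewicz value = 0.32
Difference: 1 − 0.32 = 0.68

0.68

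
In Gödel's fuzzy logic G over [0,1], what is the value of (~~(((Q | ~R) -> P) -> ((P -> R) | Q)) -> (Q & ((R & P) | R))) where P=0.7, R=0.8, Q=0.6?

~R: Gödel ¬ of 0.8 = 0 (operand ≠ 0)
(Q | ~R) = max(0.6, 0) = 0.6
((Q | ~R) -> P): 0.6 ≤ 0.7, so result = 1
(P -> R): 0.7 ≤ 0.8, so result = 1
((P -> R) | Q) = max(1, 0.6) = 1
(((Q | ~R) -> P) -> ((P -> R) | Q)): 1 ≤ 1, so result = 1
~(((Q | ~R) -> P) -> ((P -> R) | Q)): Gödel ¬ of 1 = 0 (operand ≠ 0)
~~(((Q | ~R) -> P) -> ((P -> R) | Q)): Gödel ¬ of 0 = 1 (operand is 0)
(R & P) = min(0.8, 0.7) = 0.7
((R & P) | R) = max(0.7, 0.8) = 0.8
(Q & ((R & P) | R)) = min(0.6, 0.8) = 0.6
(~~(((Q | ~R) -> P) -> ((P -> R) | Q)) -> (Q & ((R & P) | R))): 1 > 0.6, so result = 0.6

0.60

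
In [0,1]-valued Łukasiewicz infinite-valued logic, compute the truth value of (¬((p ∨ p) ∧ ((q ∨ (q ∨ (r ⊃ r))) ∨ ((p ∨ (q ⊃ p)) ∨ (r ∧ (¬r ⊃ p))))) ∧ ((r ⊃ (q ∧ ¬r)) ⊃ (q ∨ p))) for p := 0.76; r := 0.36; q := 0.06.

0.24

(p ∨ p) = max(0.76, 0.76) = 0.76
(r ⊃ r): min(1, 1 − 0.36 + 0.36) = 1
(q ∨ (r ⊃ r)) = max(0.06, 1) = 1
(q ∨ (q ∨ (r ⊃ r))) = max(0.06, 1) = 1
(q ⊃ p): min(1, 1 − 0.06 + 0.76) = 1
(p ∨ (q ⊃ p)) = max(0.76, 1) = 1
¬r: Łukasiewicz ¬ gives 1 − 0.36 = 0.64
(¬r ⊃ p): min(1, 1 − 0.64 + 0.76) = 1
(r ∧ (¬r ⊃ p)) = min(0.36, 1) = 0.36
((p ∨ (q ⊃ p)) ∨ (r ∧ (¬r ⊃ p))) = max(1, 0.36) = 1
((q ∨ (q ∨ (r ⊃ r))) ∨ ((p ∨ (q ⊃ p)) ∨ (r ∧ (¬r ⊃ p)))) = max(1, 1) = 1
((p ∨ p) ∧ ((q ∨ (q ∨ (r ⊃ r))) ∨ ((p ∨ (q ⊃ p)) ∨ (r ∧ (¬r ⊃ p))))) = min(0.76, 1) = 0.76
¬((p ∨ p) ∧ ((q ∨ (q ∨ (r ⊃ r))) ∨ ((p ∨ (q ⊃ p)) ∨ (r ∧ (¬r ⊃ p))))): Łukasiewicz ¬ gives 1 − 0.76 = 0.24
¬r: Łukasiewicz ¬ gives 1 − 0.36 = 0.64
(q ∧ ¬r) = min(0.06, 0.64) = 0.06
(r ⊃ (q ∧ ¬r)): min(1, 1 − 0.36 + 0.06) = 0.7
(q ∨ p) = max(0.06, 0.76) = 0.76
((r ⊃ (q ∧ ¬r)) ⊃ (q ∨ p)): min(1, 1 − 0.7 + 0.76) = 1
(¬((p ∨ p) ∧ ((q ∨ (q ∨ (r ⊃ r))) ∨ ((p ∨ (q ⊃ p)) ∨ (r ∧ (¬r ⊃ p))))) ∧ ((r ⊃ (q ∧ ¬r)) ⊃ (q ∨ p))) = min(0.24, 1) = 0.24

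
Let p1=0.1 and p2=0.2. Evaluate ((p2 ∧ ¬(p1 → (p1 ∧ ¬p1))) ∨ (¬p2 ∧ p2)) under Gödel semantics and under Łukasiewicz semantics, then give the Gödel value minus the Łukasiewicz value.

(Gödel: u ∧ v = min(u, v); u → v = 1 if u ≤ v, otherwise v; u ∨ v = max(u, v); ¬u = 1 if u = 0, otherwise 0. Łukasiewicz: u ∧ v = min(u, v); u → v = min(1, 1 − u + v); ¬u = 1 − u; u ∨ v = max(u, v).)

0.00

Gödel evaluation:
  ¬p1: Gödel ¬ of 0.1 = 0 (operand ≠ 0)
  (p1 ∧ ¬p1) = min(0.1, 0) = 0
  (p1 → (p1 ∧ ¬p1)): 0.1 > 0, so result = 0
  ¬(p1 → (p1 ∧ ¬p1)): Gödel ¬ of 0 = 1 (operand is 0)
  (p2 ∧ ¬(p1 → (p1 ∧ ¬p1))) = min(0.2, 1) = 0.2
  ¬p2: Gödel ¬ of 0.2 = 0 (operand ≠ 0)
  (¬p2 ∧ p2) = min(0, 0.2) = 0
  ((p2 ∧ ¬(p1 → (p1 ∧ ¬p1))) ∨ (¬p2 ∧ p2)) = max(0.2, 0) = 0.2
  Gödel value = 0.2
Łukasiewicz evaluation:
  ¬p1: Łukasiewicz ¬ gives 1 − 0.1 = 0.9
  (p1 ∧ ¬p1) = min(0.1, 0.9) = 0.1
  (p1 → (p1 ∧ ¬p1)): min(1, 1 − 0.1 + 0.1) = 1
  ¬(p1 → (p1 ∧ ¬p1)): Łukasiewicz ¬ gives 1 − 1 = 0
  (p2 ∧ ¬(p1 → (p1 ∧ ¬p1))) = min(0.2, 0) = 0
  ¬p2: Łukasiewicz ¬ gives 1 − 0.2 = 0.8
  (¬p2 ∧ p2) = min(0.8, 0.2) = 0.2
  ((p2 ∧ ¬(p1 → (p1 ∧ ¬p1))) ∨ (¬p2 ∧ p2)) = max(0, 0.2) = 0.2
  Łukasiewicz value = 0.2
Difference: 0.2 − 0.2 = 0.00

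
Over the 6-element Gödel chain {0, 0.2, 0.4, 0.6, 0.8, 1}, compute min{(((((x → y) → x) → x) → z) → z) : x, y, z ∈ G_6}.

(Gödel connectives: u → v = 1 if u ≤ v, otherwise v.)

The minimum is attained at x = 0.2, y = 0, z = 0.2:
  (x → y): 0.2 > 0, so result = 0
  ((x → y) → x): 0 ≤ 0.2, so result = 1
  (((x → y) → x) → x): 1 > 0.2, so result = 0.2
  ((((x → y) → x) → x) → z): 0.2 ≤ 0.2, so result = 1
  (((((x → y) → x) → x) → z) → z): 1 > 0.2, so result = 0.2
Checking all 216 assignments confirms none give a value below 0.20.

0.20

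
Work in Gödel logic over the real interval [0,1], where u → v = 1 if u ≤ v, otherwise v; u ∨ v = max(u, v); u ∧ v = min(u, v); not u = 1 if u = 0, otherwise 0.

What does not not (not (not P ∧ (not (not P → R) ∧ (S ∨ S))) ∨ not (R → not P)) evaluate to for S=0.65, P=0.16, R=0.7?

1.00

not P: Gödel ¬ of 0.16 = 0 (operand ≠ 0)
not P: Gödel ¬ of 0.16 = 0 (operand ≠ 0)
(not P → R): 0 ≤ 0.7, so result = 1
not (not P → R): Gödel ¬ of 1 = 0 (operand ≠ 0)
(S ∨ S) = max(0.65, 0.65) = 0.65
(not (not P → R) ∧ (S ∨ S)) = min(0, 0.65) = 0
(not P ∧ (not (not P → R) ∧ (S ∨ S))) = min(0, 0) = 0
not (not P ∧ (not (not P → R) ∧ (S ∨ S))): Gödel ¬ of 0 = 1 (operand is 0)
not P: Gödel ¬ of 0.16 = 0 (operand ≠ 0)
(R → not P): 0.7 > 0, so result = 0
not (R → not P): Gödel ¬ of 0 = 1 (operand is 0)
(not (not P ∧ (not (not P → R) ∧ (S ∨ S))) ∨ not (R → not P)) = max(1, 1) = 1
not (not (not P ∧ (not (not P → R) ∧ (S ∨ S))) ∨ not (R → not P)): Gödel ¬ of 1 = 0 (operand ≠ 0)
not not (not (not P ∧ (not (not P → R) ∧ (S ∨ S))) ∨ not (R → not P)): Gödel ¬ of 0 = 1 (operand is 0)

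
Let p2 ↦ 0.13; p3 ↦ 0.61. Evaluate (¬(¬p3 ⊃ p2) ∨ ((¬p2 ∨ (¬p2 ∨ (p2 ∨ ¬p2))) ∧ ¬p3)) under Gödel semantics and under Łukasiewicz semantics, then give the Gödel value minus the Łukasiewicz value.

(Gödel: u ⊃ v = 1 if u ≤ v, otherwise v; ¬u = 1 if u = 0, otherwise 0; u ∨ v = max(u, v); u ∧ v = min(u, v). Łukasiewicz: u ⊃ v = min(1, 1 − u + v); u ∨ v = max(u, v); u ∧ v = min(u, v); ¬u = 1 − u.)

Gödel evaluation:
  ¬p3: Gödel ¬ of 0.61 = 0 (operand ≠ 0)
  (¬p3 ⊃ p2): 0 ≤ 0.13, so result = 1
  ¬(¬p3 ⊃ p2): Gödel ¬ of 1 = 0 (operand ≠ 0)
  ¬p2: Gödel ¬ of 0.13 = 0 (operand ≠ 0)
  ¬p2: Gödel ¬ of 0.13 = 0 (operand ≠ 0)
  ¬p2: Gödel ¬ of 0.13 = 0 (operand ≠ 0)
  (p2 ∨ ¬p2) = max(0.13, 0) = 0.13
  (¬p2 ∨ (p2 ∨ ¬p2)) = max(0, 0.13) = 0.13
  (¬p2 ∨ (¬p2 ∨ (p2 ∨ ¬p2))) = max(0, 0.13) = 0.13
  ¬p3: Gödel ¬ of 0.61 = 0 (operand ≠ 0)
  ((¬p2 ∨ (¬p2 ∨ (p2 ∨ ¬p2))) ∧ ¬p3) = min(0.13, 0) = 0
  (¬(¬p3 ⊃ p2) ∨ ((¬p2 ∨ (¬p2 ∨ (p2 ∨ ¬p2))) ∧ ¬p3)) = max(0, 0) = 0
  Gödel value = 0
Łukasiewicz evaluation:
  ¬p3: Łukasiewicz ¬ gives 1 − 0.61 = 0.39
  (¬p3 ⊃ p2): min(1, 1 − 0.39 + 0.13) = 0.74
  ¬(¬p3 ⊃ p2): Łukasiewicz ¬ gives 1 − 0.74 = 0.26
  ¬p2: Łukasiewicz ¬ gives 1 − 0.13 = 0.87
  ¬p2: Łukasiewicz ¬ gives 1 − 0.13 = 0.87
  ¬p2: Łukasiewicz ¬ gives 1 − 0.13 = 0.87
  (p2 ∨ ¬p2) = max(0.13, 0.87) = 0.87
  (¬p2 ∨ (p2 ∨ ¬p2)) = max(0.87, 0.87) = 0.87
  (¬p2 ∨ (¬p2 ∨ (p2 ∨ ¬p2))) = max(0.87, 0.87) = 0.87
  ¬p3: Łukasiewicz ¬ gives 1 − 0.61 = 0.39
  ((¬p2 ∨ (¬p2 ∨ (p2 ∨ ¬p2))) ∧ ¬p3) = min(0.87, 0.39) = 0.39
  (¬(¬p3 ⊃ p2) ∨ ((¬p2 ∨ (¬p2 ∨ (p2 ∨ ¬p2))) ∧ ¬p3)) = max(0.26, 0.39) = 0.39
  Łukasiewicz value = 0.39
Difference: 0 − 0.39 = -0.39

-0.39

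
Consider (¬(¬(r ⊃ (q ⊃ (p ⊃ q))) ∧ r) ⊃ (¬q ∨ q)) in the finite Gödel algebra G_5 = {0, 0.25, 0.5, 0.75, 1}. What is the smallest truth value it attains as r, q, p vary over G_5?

The minimum is attained at r = 0, q = 0.25, p = 0:
  (p ⊃ q): 0 ≤ 0.25, so result = 1
  (q ⊃ (p ⊃ q)): 0.25 ≤ 1, so result = 1
  (r ⊃ (q ⊃ (p ⊃ q))): 0 ≤ 1, so result = 1
  ¬(r ⊃ (q ⊃ (p ⊃ q))): Gödel ¬ of 1 = 0 (operand ≠ 0)
  (¬(r ⊃ (q ⊃ (p ⊃ q))) ∧ r) = min(0, 0) = 0
  ¬(¬(r ⊃ (q ⊃ (p ⊃ q))) ∧ r): Gödel ¬ of 0 = 1 (operand is 0)
  ¬q: Gödel ¬ of 0.25 = 0 (operand ≠ 0)
  (¬q ∨ q) = max(0, 0.25) = 0.25
  (¬(¬(r ⊃ (q ⊃ (p ⊃ q))) ∧ r) ⊃ (¬q ∨ q)): 1 > 0.25, so result = 0.25
Checking all 125 assignments confirms none give a value below 0.25.

0.25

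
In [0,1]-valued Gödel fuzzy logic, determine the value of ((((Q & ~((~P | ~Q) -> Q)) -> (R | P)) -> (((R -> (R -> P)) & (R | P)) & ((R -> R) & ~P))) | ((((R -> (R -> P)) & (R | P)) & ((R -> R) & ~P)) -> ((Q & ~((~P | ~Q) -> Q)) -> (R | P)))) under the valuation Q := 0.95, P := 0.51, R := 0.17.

1.00

~P: Gödel ¬ of 0.51 = 0 (operand ≠ 0)
~Q: Gödel ¬ of 0.95 = 0 (operand ≠ 0)
(~P | ~Q) = max(0, 0) = 0
((~P | ~Q) -> Q): 0 ≤ 0.95, so result = 1
~((~P | ~Q) -> Q): Gödel ¬ of 1 = 0 (operand ≠ 0)
(Q & ~((~P | ~Q) -> Q)) = min(0.95, 0) = 0
(R | P) = max(0.17, 0.51) = 0.51
((Q & ~((~P | ~Q) -> Q)) -> (R | P)): 0 ≤ 0.51, so result = 1
(R -> P): 0.17 ≤ 0.51, so result = 1
(R -> (R -> P)): 0.17 ≤ 1, so result = 1
(R | P) = max(0.17, 0.51) = 0.51
((R -> (R -> P)) & (R | P)) = min(1, 0.51) = 0.51
(R -> R): 0.17 ≤ 0.17, so result = 1
~P: Gödel ¬ of 0.51 = 0 (operand ≠ 0)
((R -> R) & ~P) = min(1, 0) = 0
(((R -> (R -> P)) & (R | P)) & ((R -> R) & ~P)) = min(0.51, 0) = 0
(((Q & ~((~P | ~Q) -> Q)) -> (R | P)) -> (((R -> (R -> P)) & (R | P)) & ((R -> R) & ~P))): 1 > 0, so result = 0
(R -> P): 0.17 ≤ 0.51, so result = 1
(R -> (R -> P)): 0.17 ≤ 1, so result = 1
(R | P) = max(0.17, 0.51) = 0.51
((R -> (R -> P)) & (R | P)) = min(1, 0.51) = 0.51
(R -> R): 0.17 ≤ 0.17, so result = 1
~P: Gödel ¬ of 0.51 = 0 (operand ≠ 0)
((R -> R) & ~P) = min(1, 0) = 0
(((R -> (R -> P)) & (R | P)) & ((R -> R) & ~P)) = min(0.51, 0) = 0
~P: Gödel ¬ of 0.51 = 0 (operand ≠ 0)
~Q: Gödel ¬ of 0.95 = 0 (operand ≠ 0)
(~P | ~Q) = max(0, 0) = 0
((~P | ~Q) -> Q): 0 ≤ 0.95, so result = 1
~((~P | ~Q) -> Q): Gödel ¬ of 1 = 0 (operand ≠ 0)
(Q & ~((~P | ~Q) -> Q)) = min(0.95, 0) = 0
(R | P) = max(0.17, 0.51) = 0.51
((Q & ~((~P | ~Q) -> Q)) -> (R | P)): 0 ≤ 0.51, so result = 1
((((R -> (R -> P)) & (R | P)) & ((R -> R) & ~P)) -> ((Q & ~((~P | ~Q) -> Q)) -> (R | P))): 0 ≤ 1, so result = 1
((((Q & ~((~P | ~Q) -> Q)) -> (R | P)) -> (((R -> (R -> P)) & (R | P)) & ((R -> R) & ~P))) | ((((R -> (R -> P)) & (R | P)) & ((R -> R) & ~P)) -> ((Q & ~((~P | ~Q) -> Q)) -> (R | P)))) = max(0, 1) = 1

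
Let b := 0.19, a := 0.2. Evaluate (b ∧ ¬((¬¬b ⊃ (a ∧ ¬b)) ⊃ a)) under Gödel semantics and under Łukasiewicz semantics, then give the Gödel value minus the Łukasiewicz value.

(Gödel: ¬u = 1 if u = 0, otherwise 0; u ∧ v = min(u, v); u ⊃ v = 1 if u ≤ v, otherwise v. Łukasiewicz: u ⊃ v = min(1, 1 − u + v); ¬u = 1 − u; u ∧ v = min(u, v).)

Gödel evaluation:
  ¬b: Gödel ¬ of 0.19 = 0 (operand ≠ 0)
  ¬¬b: Gödel ¬ of 0 = 1 (operand is 0)
  ¬b: Gödel ¬ of 0.19 = 0 (operand ≠ 0)
  (a ∧ ¬b) = min(0.2, 0) = 0
  (¬¬b ⊃ (a ∧ ¬b)): 1 > 0, so result = 0
  ((¬¬b ⊃ (a ∧ ¬b)) ⊃ a): 0 ≤ 0.2, so result = 1
  ¬((¬¬b ⊃ (a ∧ ¬b)) ⊃ a): Gödel ¬ of 1 = 0 (operand ≠ 0)
  (b ∧ ¬((¬¬b ⊃ (a ∧ ¬b)) ⊃ a)) = min(0.19, 0) = 0
  Gödel value = 0
Łukasiewicz evaluation:
  ¬b: Łukasiewicz ¬ gives 1 − 0.19 = 0.81
  ¬¬b: Łukasiewicz ¬ gives 1 − 0.81 = 0.19
  ¬b: Łukasiewicz ¬ gives 1 − 0.19 = 0.81
  (a ∧ ¬b) = min(0.2, 0.81) = 0.2
  (¬¬b ⊃ (a ∧ ¬b)): min(1, 1 − 0.19 + 0.2) = 1
  ((¬¬b ⊃ (a ∧ ¬b)) ⊃ a): min(1, 1 − 1 + 0.2) = 0.2
  ¬((¬¬b ⊃ (a ∧ ¬b)) ⊃ a): Łukasiewicz ¬ gives 1 − 0.2 = 0.8
  (b ∧ ¬((¬¬b ⊃ (a ∧ ¬b)) ⊃ a)) = min(0.19, 0.8) = 0.19
  Łukasiewicz value = 0.19
Difference: 0 − 0.19 = -0.19

-0.19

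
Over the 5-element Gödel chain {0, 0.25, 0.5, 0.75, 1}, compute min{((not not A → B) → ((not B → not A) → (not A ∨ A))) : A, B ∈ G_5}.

0.25

The minimum is attained at A = 0.25, B = 0.5:
  not A: Gödel ¬ of 0.25 = 0 (operand ≠ 0)
  not not A: Gödel ¬ of 0 = 1 (operand is 0)
  (not not A → B): 1 > 0.5, so result = 0.5
  not B: Gödel ¬ of 0.5 = 0 (operand ≠ 0)
  not A: Gödel ¬ of 0.25 = 0 (operand ≠ 0)
  (not B → not A): 0 ≤ 0, so result = 1
  not A: Gödel ¬ of 0.25 = 0 (operand ≠ 0)
  (not A ∨ A) = max(0, 0.25) = 0.25
  ((not B → not A) → (not A ∨ A)): 1 > 0.25, so result = 0.25
  ((not not A → B) → ((not B → not A) → (not A ∨ A))): 0.5 > 0.25, so result = 0.25
Checking all 25 assignments confirms none give a value below 0.25.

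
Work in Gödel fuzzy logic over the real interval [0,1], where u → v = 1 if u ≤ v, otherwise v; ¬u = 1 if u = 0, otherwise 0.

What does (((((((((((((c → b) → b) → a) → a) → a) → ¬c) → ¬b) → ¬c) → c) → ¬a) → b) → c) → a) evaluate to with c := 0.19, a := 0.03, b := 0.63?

0.03

(c → b): 0.19 ≤ 0.63, so result = 1
((c → b) → b): 1 > 0.63, so result = 0.63
(((c → b) → b) → a): 0.63 > 0.03, so result = 0.03
((((c → b) → b) → a) → a): 0.03 ≤ 0.03, so result = 1
(((((c → b) → b) → a) → a) → a): 1 > 0.03, so result = 0.03
¬c: Gödel ¬ of 0.19 = 0 (operand ≠ 0)
((((((c → b) → b) → a) → a) → a) → ¬c): 0.03 > 0, so result = 0
¬b: Gödel ¬ of 0.63 = 0 (operand ≠ 0)
(((((((c → b) → b) → a) → a) → a) → ¬c) → ¬b): 0 ≤ 0, so result = 1
¬c: Gödel ¬ of 0.19 = 0 (operand ≠ 0)
((((((((c → b) → b) → a) → a) → a) → ¬c) → ¬b) → ¬c): 1 > 0, so result = 0
(((((((((c → b) → b) → a) → a) → a) → ¬c) → ¬b) → ¬c) → c): 0 ≤ 0.19, so result = 1
¬a: Gödel ¬ of 0.03 = 0 (operand ≠ 0)
((((((((((c → b) → b) → a) → a) → a) → ¬c) → ¬b) → ¬c) → c) → ¬a): 1 > 0, so result = 0
(((((((((((c → b) → b) → a) → a) → a) → ¬c) → ¬b) → ¬c) → c) → ¬a) → b): 0 ≤ 0.63, so result = 1
((((((((((((c → b) → b) → a) → a) → a) → ¬c) → ¬b) → ¬c) → c) → ¬a) → b) → c): 1 > 0.19, so result = 0.19
(((((((((((((c → b) → b) → a) → a) → a) → ¬c) → ¬b) → ¬c) → c) → ¬a) → b) → c) → a): 0.19 > 0.03, so result = 0.03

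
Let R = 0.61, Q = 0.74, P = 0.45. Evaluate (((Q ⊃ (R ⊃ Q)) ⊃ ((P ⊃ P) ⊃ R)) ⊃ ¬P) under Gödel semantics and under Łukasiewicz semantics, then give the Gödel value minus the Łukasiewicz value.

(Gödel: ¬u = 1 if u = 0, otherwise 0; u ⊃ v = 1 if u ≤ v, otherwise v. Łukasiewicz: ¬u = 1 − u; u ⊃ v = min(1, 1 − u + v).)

Gödel evaluation:
  (R ⊃ Q): 0.61 ≤ 0.74, so result = 1
  (Q ⊃ (R ⊃ Q)): 0.74 ≤ 1, so result = 1
  (P ⊃ P): 0.45 ≤ 0.45, so result = 1
  ((P ⊃ P) ⊃ R): 1 > 0.61, so result = 0.61
  ((Q ⊃ (R ⊃ Q)) ⊃ ((P ⊃ P) ⊃ R)): 1 > 0.61, so result = 0.61
  ¬P: Gödel ¬ of 0.45 = 0 (operand ≠ 0)
  (((Q ⊃ (R ⊃ Q)) ⊃ ((P ⊃ P) ⊃ R)) ⊃ ¬P): 0.61 > 0, so result = 0
  Gödel value = 0
Łukasiewicz evaluation:
  (R ⊃ Q): min(1, 1 − 0.61 + 0.74) = 1
  (Q ⊃ (R ⊃ Q)): min(1, 1 − 0.74 + 1) = 1
  (P ⊃ P): min(1, 1 − 0.45 + 0.45) = 1
  ((P ⊃ P) ⊃ R): min(1, 1 − 1 + 0.61) = 0.61
  ((Q ⊃ (R ⊃ Q)) ⊃ ((P ⊃ P) ⊃ R)): min(1, 1 − 1 + 0.61) = 0.61
  ¬P: Łukasiewicz ¬ gives 1 − 0.45 = 0.55
  (((Q ⊃ (R ⊃ Q)) ⊃ ((P ⊃ P) ⊃ R)) ⊃ ¬P): min(1, 1 − 0.61 + 0.55) = 0.94
  Łukasiewicz value = 0.94
Difference: 0 − 0.94 = -0.94

-0.94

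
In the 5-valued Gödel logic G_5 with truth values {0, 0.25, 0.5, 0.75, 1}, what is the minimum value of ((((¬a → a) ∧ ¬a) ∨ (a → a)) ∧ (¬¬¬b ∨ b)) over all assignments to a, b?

The minimum is attained at a = 0, b = 0.25:
  ¬a: Gödel ¬ of 0 = 1 (operand is 0)
  (¬a → a): 1 > 0, so result = 0
  ¬a: Gödel ¬ of 0 = 1 (operand is 0)
  ((¬a → a) ∧ ¬a) = min(0, 1) = 0
  (a → a): 0 ≤ 0, so result = 1
  (((¬a → a) ∧ ¬a) ∨ (a → a)) = max(0, 1) = 1
  ¬b: Gödel ¬ of 0.25 = 0 (operand ≠ 0)
  ¬¬b: Gödel ¬ of 0 = 1 (operand is 0)
  ¬¬¬b: Gödel ¬ of 1 = 0 (operand ≠ 0)
  (¬¬¬b ∨ b) = max(0, 0.25) = 0.25
  ((((¬a → a) ∧ ¬a) ∨ (a → a)) ∧ (¬¬¬b ∨ b)) = min(1, 0.25) = 0.25
Checking all 25 assignments confirms none give a value below 0.25.

0.25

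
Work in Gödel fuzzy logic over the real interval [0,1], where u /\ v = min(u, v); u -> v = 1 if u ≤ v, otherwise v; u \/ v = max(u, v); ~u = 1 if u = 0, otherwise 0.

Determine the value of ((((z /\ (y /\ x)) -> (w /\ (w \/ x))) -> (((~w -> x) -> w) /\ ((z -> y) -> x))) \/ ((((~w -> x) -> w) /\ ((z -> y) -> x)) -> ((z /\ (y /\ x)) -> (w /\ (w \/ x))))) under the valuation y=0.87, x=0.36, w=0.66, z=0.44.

1.00

(y /\ x) = min(0.87, 0.36) = 0.36
(z /\ (y /\ x)) = min(0.44, 0.36) = 0.36
(w \/ x) = max(0.66, 0.36) = 0.66
(w /\ (w \/ x)) = min(0.66, 0.66) = 0.66
((z /\ (y /\ x)) -> (w /\ (w \/ x))): 0.36 ≤ 0.66, so result = 1
~w: Gödel ¬ of 0.66 = 0 (operand ≠ 0)
(~w -> x): 0 ≤ 0.36, so result = 1
((~w -> x) -> w): 1 > 0.66, so result = 0.66
(z -> y): 0.44 ≤ 0.87, so result = 1
((z -> y) -> x): 1 > 0.36, so result = 0.36
(((~w -> x) -> w) /\ ((z -> y) -> x)) = min(0.66, 0.36) = 0.36
(((z /\ (y /\ x)) -> (w /\ (w \/ x))) -> (((~w -> x) -> w) /\ ((z -> y) -> x))): 1 > 0.36, so result = 0.36
~w: Gödel ¬ of 0.66 = 0 (operand ≠ 0)
(~w -> x): 0 ≤ 0.36, so result = 1
((~w -> x) -> w): 1 > 0.66, so result = 0.66
(z -> y): 0.44 ≤ 0.87, so result = 1
((z -> y) -> x): 1 > 0.36, so result = 0.36
(((~w -> x) -> w) /\ ((z -> y) -> x)) = min(0.66, 0.36) = 0.36
(y /\ x) = min(0.87, 0.36) = 0.36
(z /\ (y /\ x)) = min(0.44, 0.36) = 0.36
(w \/ x) = max(0.66, 0.36) = 0.66
(w /\ (w \/ x)) = min(0.66, 0.66) = 0.66
((z /\ (y /\ x)) -> (w /\ (w \/ x))): 0.36 ≤ 0.66, so result = 1
((((~w -> x) -> w) /\ ((z -> y) -> x)) -> ((z /\ (y /\ x)) -> (w /\ (w \/ x)))): 0.36 ≤ 1, so result = 1
((((z /\ (y /\ x)) -> (w /\ (w \/ x))) -> (((~w -> x) -> w) /\ ((z -> y) -> x))) \/ ((((~w -> x) -> w) /\ ((z -> y) -> x)) -> ((z /\ (y /\ x)) -> (w /\ (w \/ x))))) = max(0.36, 1) = 1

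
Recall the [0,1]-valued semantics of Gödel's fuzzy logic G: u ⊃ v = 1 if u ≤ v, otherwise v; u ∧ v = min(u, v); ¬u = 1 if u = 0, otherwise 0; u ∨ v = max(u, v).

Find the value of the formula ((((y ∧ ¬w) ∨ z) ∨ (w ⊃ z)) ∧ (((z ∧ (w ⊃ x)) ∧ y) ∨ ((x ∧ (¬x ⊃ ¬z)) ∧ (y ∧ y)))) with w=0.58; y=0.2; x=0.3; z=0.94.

¬w: Gödel ¬ of 0.58 = 0 (operand ≠ 0)
(y ∧ ¬w) = min(0.2, 0) = 0
((y ∧ ¬w) ∨ z) = max(0, 0.94) = 0.94
(w ⊃ z): 0.58 ≤ 0.94, so result = 1
(((y ∧ ¬w) ∨ z) ∨ (w ⊃ z)) = max(0.94, 1) = 1
(w ⊃ x): 0.58 > 0.3, so result = 0.3
(z ∧ (w ⊃ x)) = min(0.94, 0.3) = 0.3
((z ∧ (w ⊃ x)) ∧ y) = min(0.3, 0.2) = 0.2
¬x: Gödel ¬ of 0.3 = 0 (operand ≠ 0)
¬z: Gödel ¬ of 0.94 = 0 (operand ≠ 0)
(¬x ⊃ ¬z): 0 ≤ 0, so result = 1
(x ∧ (¬x ⊃ ¬z)) = min(0.3, 1) = 0.3
(y ∧ y) = min(0.2, 0.2) = 0.2
((x ∧ (¬x ⊃ ¬z)) ∧ (y ∧ y)) = min(0.3, 0.2) = 0.2
(((z ∧ (w ⊃ x)) ∧ y) ∨ ((x ∧ (¬x ⊃ ¬z)) ∧ (y ∧ y))) = max(0.2, 0.2) = 0.2
((((y ∧ ¬w) ∨ z) ∨ (w ⊃ z)) ∧ (((z ∧ (w ⊃ x)) ∧ y) ∨ ((x ∧ (¬x ⊃ ¬z)) ∧ (y ∧ y)))) = min(1, 0.2) = 0.2

0.20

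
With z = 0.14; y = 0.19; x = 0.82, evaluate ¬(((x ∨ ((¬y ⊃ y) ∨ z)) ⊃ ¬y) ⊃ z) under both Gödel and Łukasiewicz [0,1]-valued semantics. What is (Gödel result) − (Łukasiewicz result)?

Gödel evaluation:
  ¬y: Gödel ¬ of 0.19 = 0 (operand ≠ 0)
  (¬y ⊃ y): 0 ≤ 0.19, so result = 1
  ((¬y ⊃ y) ∨ z) = max(1, 0.14) = 1
  (x ∨ ((¬y ⊃ y) ∨ z)) = max(0.82, 1) = 1
  ¬y: Gödel ¬ of 0.19 = 0 (operand ≠ 0)
  ((x ∨ ((¬y ⊃ y) ∨ z)) ⊃ ¬y): 1 > 0, so result = 0
  (((x ∨ ((¬y ⊃ y) ∨ z)) ⊃ ¬y) ⊃ z): 0 ≤ 0.14, so result = 1
  ¬(((x ∨ ((¬y ⊃ y) ∨ z)) ⊃ ¬y) ⊃ z): Gödel ¬ of 1 = 0 (operand ≠ 0)
  Gödel value = 0
Łukasiewicz evaluation:
  ¬y: Łukasiewicz ¬ gives 1 − 0.19 = 0.81
  (¬y ⊃ y): min(1, 1 − 0.81 + 0.19) = 0.38
  ((¬y ⊃ y) ∨ z) = max(0.38, 0.14) = 0.38
  (x ∨ ((¬y ⊃ y) ∨ z)) = max(0.82, 0.38) = 0.82
  ¬y: Łukasiewicz ¬ gives 1 − 0.19 = 0.81
  ((x ∨ ((¬y ⊃ y) ∨ z)) ⊃ ¬y): min(1, 1 − 0.82 + 0.81) = 0.99
  (((x ∨ ((¬y ⊃ y) ∨ z)) ⊃ ¬y) ⊃ z): min(1, 1 − 0.99 + 0.14) = 0.15
  ¬(((x ∨ ((¬y ⊃ y) ∨ z)) ⊃ ¬y) ⊃ z): Łukasiewicz ¬ gives 1 − 0.15 = 0.85
  Łukasiewicz value = 0.85
Difference: 0 − 0.85 = -0.85

-0.85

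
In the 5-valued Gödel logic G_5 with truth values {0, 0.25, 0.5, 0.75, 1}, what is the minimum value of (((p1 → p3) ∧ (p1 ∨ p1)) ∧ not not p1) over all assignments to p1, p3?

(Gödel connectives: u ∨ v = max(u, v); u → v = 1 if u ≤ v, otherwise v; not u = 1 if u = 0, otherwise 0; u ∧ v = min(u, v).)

The minimum is attained at p1 = 0, p3 = 0:
  (p1 → p3): 0 ≤ 0, so result = 1
  (p1 ∨ p1) = max(0, 0) = 0
  ((p1 → p3) ∧ (p1 ∨ p1)) = min(1, 0) = 0
  not p1: Gödel ¬ of 0 = 1 (operand is 0)
  not not p1: Gödel ¬ of 1 = 0 (operand ≠ 0)
  (((p1 → p3) ∧ (p1 ∨ p1)) ∧ not not p1) = min(0, 0) = 0
Checking all 25 assignments confirms none give a value below 0.00.

0.00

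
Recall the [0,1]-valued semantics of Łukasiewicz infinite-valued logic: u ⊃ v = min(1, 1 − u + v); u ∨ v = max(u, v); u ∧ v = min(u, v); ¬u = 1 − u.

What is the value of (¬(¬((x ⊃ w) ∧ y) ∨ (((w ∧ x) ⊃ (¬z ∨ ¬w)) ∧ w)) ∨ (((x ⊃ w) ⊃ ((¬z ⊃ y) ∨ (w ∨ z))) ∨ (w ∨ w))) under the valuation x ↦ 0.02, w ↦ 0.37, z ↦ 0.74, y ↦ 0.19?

(x ⊃ w): min(1, 1 − 0.02 + 0.37) = 1
((x ⊃ w) ∧ y) = min(1, 0.19) = 0.19
¬((x ⊃ w) ∧ y): Łukasiewicz ¬ gives 1 − 0.19 = 0.81
(w ∧ x) = min(0.37, 0.02) = 0.02
¬z: Łukasiewicz ¬ gives 1 − 0.74 = 0.26
¬w: Łukasiewicz ¬ gives 1 − 0.37 = 0.63
(¬z ∨ ¬w) = max(0.26, 0.63) = 0.63
((w ∧ x) ⊃ (¬z ∨ ¬w)): min(1, 1 − 0.02 + 0.63) = 1
(((w ∧ x) ⊃ (¬z ∨ ¬w)) ∧ w) = min(1, 0.37) = 0.37
(¬((x ⊃ w) ∧ y) ∨ (((w ∧ x) ⊃ (¬z ∨ ¬w)) ∧ w)) = max(0.81, 0.37) = 0.81
¬(¬((x ⊃ w) ∧ y) ∨ (((w ∧ x) ⊃ (¬z ∨ ¬w)) ∧ w)): Łukasiewicz ¬ gives 1 − 0.81 = 0.19
(x ⊃ w): min(1, 1 − 0.02 + 0.37) = 1
¬z: Łukasiewicz ¬ gives 1 − 0.74 = 0.26
(¬z ⊃ y): min(1, 1 − 0.26 + 0.19) = 0.93
(w ∨ z) = max(0.37, 0.74) = 0.74
((¬z ⊃ y) ∨ (w ∨ z)) = max(0.93, 0.74) = 0.93
((x ⊃ w) ⊃ ((¬z ⊃ y) ∨ (w ∨ z))): min(1, 1 − 1 + 0.93) = 0.93
(w ∨ w) = max(0.37, 0.37) = 0.37
(((x ⊃ w) ⊃ ((¬z ⊃ y) ∨ (w ∨ z))) ∨ (w ∨ w)) = max(0.93, 0.37) = 0.93
(¬(¬((x ⊃ w) ∧ y) ∨ (((w ∧ x) ⊃ (¬z ∨ ¬w)) ∧ w)) ∨ (((x ⊃ w) ⊃ ((¬z ⊃ y) ∨ (w ∨ z))) ∨ (w ∨ w))) = max(0.19, 0.93) = 0.93

0.93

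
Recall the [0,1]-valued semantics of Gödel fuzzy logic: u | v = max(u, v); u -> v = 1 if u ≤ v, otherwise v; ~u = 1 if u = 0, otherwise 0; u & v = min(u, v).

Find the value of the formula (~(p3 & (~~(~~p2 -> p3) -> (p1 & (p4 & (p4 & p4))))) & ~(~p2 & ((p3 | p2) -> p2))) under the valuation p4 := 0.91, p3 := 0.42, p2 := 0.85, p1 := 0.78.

~p2: Gödel ¬ of 0.85 = 0 (operand ≠ 0)
~~p2: Gödel ¬ of 0 = 1 (operand is 0)
(~~p2 -> p3): 1 > 0.42, so result = 0.42
~(~~p2 -> p3): Gödel ¬ of 0.42 = 0 (operand ≠ 0)
~~(~~p2 -> p3): Gödel ¬ of 0 = 1 (operand is 0)
(p4 & p4) = min(0.91, 0.91) = 0.91
(p4 & (p4 & p4)) = min(0.91, 0.91) = 0.91
(p1 & (p4 & (p4 & p4))) = min(0.78, 0.91) = 0.78
(~~(~~p2 -> p3) -> (p1 & (p4 & (p4 & p4)))): 1 > 0.78, so result = 0.78
(p3 & (~~(~~p2 -> p3) -> (p1 & (p4 & (p4 & p4))))) = min(0.42, 0.78) = 0.42
~(p3 & (~~(~~p2 -> p3) -> (p1 & (p4 & (p4 & p4))))): Gödel ¬ of 0.42 = 0 (operand ≠ 0)
~p2: Gödel ¬ of 0.85 = 0 (operand ≠ 0)
(p3 | p2) = max(0.42, 0.85) = 0.85
((p3 | p2) -> p2): 0.85 ≤ 0.85, so result = 1
(~p2 & ((p3 | p2) -> p2)) = min(0, 1) = 0
~(~p2 & ((p3 | p2) -> p2)): Gödel ¬ of 0 = 1 (operand is 0)
(~(p3 & (~~(~~p2 -> p3) -> (p1 & (p4 & (p4 & p4))))) & ~(~p2 & ((p3 | p2) -> p2))) = min(0, 1) = 0

0.00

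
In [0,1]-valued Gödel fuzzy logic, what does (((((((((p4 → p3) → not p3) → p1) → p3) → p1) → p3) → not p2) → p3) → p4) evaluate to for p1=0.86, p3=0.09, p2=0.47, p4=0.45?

(p4 → p3): 0.45 > 0.09, so result = 0.09
not p3: Gödel ¬ of 0.09 = 0 (operand ≠ 0)
((p4 → p3) → not p3): 0.09 > 0, so result = 0
(((p4 → p3) → not p3) → p1): 0 ≤ 0.86, so result = 1
((((p4 → p3) → not p3) → p1) → p3): 1 > 0.09, so result = 0.09
(((((p4 → p3) → not p3) → p1) → p3) → p1): 0.09 ≤ 0.86, so result = 1
((((((p4 → p3) → not p3) → p1) → p3) → p1) → p3): 1 > 0.09, so result = 0.09
not p2: Gödel ¬ of 0.47 = 0 (operand ≠ 0)
(((((((p4 → p3) → not p3) → p1) → p3) → p1) → p3) → not p2): 0.09 > 0, so result = 0
((((((((p4 → p3) → not p3) → p1) → p3) → p1) → p3) → not p2) → p3): 0 ≤ 0.09, so result = 1
(((((((((p4 → p3) → not p3) → p1) → p3) → p1) → p3) → not p2) → p3) → p4): 1 > 0.45, so result = 0.45

0.45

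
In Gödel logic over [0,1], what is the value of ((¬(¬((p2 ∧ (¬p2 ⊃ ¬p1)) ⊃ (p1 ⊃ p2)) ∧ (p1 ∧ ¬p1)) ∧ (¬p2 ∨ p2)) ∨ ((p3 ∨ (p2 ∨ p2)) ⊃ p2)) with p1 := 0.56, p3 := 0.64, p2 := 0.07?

¬p2: Gödel ¬ of 0.07 = 0 (operand ≠ 0)
¬p1: Gödel ¬ of 0.56 = 0 (operand ≠ 0)
(¬p2 ⊃ ¬p1): 0 ≤ 0, so result = 1
(p2 ∧ (¬p2 ⊃ ¬p1)) = min(0.07, 1) = 0.07
(p1 ⊃ p2): 0.56 > 0.07, so result = 0.07
((p2 ∧ (¬p2 ⊃ ¬p1)) ⊃ (p1 ⊃ p2)): 0.07 ≤ 0.07, so result = 1
¬((p2 ∧ (¬p2 ⊃ ¬p1)) ⊃ (p1 ⊃ p2)): Gödel ¬ of 1 = 0 (operand ≠ 0)
¬p1: Gödel ¬ of 0.56 = 0 (operand ≠ 0)
(p1 ∧ ¬p1) = min(0.56, 0) = 0
(¬((p2 ∧ (¬p2 ⊃ ¬p1)) ⊃ (p1 ⊃ p2)) ∧ (p1 ∧ ¬p1)) = min(0, 0) = 0
¬(¬((p2 ∧ (¬p2 ⊃ ¬p1)) ⊃ (p1 ⊃ p2)) ∧ (p1 ∧ ¬p1)): Gödel ¬ of 0 = 1 (operand is 0)
¬p2: Gödel ¬ of 0.07 = 0 (operand ≠ 0)
(¬p2 ∨ p2) = max(0, 0.07) = 0.07
(¬(¬((p2 ∧ (¬p2 ⊃ ¬p1)) ⊃ (p1 ⊃ p2)) ∧ (p1 ∧ ¬p1)) ∧ (¬p2 ∨ p2)) = min(1, 0.07) = 0.07
(p2 ∨ p2) = max(0.07, 0.07) = 0.07
(p3 ∨ (p2 ∨ p2)) = max(0.64, 0.07) = 0.64
((p3 ∨ (p2 ∨ p2)) ⊃ p2): 0.64 > 0.07, so result = 0.07
((¬(¬((p2 ∧ (¬p2 ⊃ ¬p1)) ⊃ (p1 ⊃ p2)) ∧ (p1 ∧ ¬p1)) ∧ (¬p2 ∨ p2)) ∨ ((p3 ∨ (p2 ∨ p2)) ⊃ p2)) = max(0.07, 0.07) = 0.07

0.07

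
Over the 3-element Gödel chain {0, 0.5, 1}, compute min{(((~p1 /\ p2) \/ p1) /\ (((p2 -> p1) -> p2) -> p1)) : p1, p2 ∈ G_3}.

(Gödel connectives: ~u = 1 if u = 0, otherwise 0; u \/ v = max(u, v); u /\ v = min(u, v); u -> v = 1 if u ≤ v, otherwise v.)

0.00

The minimum is attained at p1 = 0, p2 = 0:
  ~p1: Gödel ¬ of 0 = 1 (operand is 0)
  (~p1 /\ p2) = min(1, 0) = 0
  ((~p1 /\ p2) \/ p1) = max(0, 0) = 0
  (p2 -> p1): 0 ≤ 0, so result = 1
  ((p2 -> p1) -> p2): 1 > 0, so result = 0
  (((p2 -> p1) -> p2) -> p1): 0 ≤ 0, so result = 1
  (((~p1 /\ p2) \/ p1) /\ (((p2 -> p1) -> p2) -> p1)) = min(0, 1) = 0
Checking all 9 assignments confirms none give a value below 0.00.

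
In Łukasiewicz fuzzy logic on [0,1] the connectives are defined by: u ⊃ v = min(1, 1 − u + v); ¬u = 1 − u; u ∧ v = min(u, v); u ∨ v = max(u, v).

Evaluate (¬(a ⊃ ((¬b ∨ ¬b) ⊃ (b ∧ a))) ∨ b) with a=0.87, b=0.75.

¬b: Łukasiewicz ¬ gives 1 − 0.75 = 0.25
¬b: Łukasiewicz ¬ gives 1 − 0.75 = 0.25
(¬b ∨ ¬b) = max(0.25, 0.25) = 0.25
(b ∧ a) = min(0.75, 0.87) = 0.75
((¬b ∨ ¬b) ⊃ (b ∧ a)): min(1, 1 − 0.25 + 0.75) = 1
(a ⊃ ((¬b ∨ ¬b) ⊃ (b ∧ a))): min(1, 1 − 0.87 + 1) = 1
¬(a ⊃ ((¬b ∨ ¬b) ⊃ (b ∧ a))): Łukasiewicz ¬ gives 1 − 1 = 0
(¬(a ⊃ ((¬b ∨ ¬b) ⊃ (b ∧ a))) ∨ b) = max(0, 0.75) = 0.75

0.75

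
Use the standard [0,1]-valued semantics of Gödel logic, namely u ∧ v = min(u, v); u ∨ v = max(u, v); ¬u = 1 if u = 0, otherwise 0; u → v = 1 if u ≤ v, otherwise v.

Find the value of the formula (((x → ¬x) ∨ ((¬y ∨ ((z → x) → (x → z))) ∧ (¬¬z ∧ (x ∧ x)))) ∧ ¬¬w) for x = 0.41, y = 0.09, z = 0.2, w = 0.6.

0.20

¬x: Gödel ¬ of 0.41 = 0 (operand ≠ 0)
(x → ¬x): 0.41 > 0, so result = 0
¬y: Gödel ¬ of 0.09 = 0 (operand ≠ 0)
(z → x): 0.2 ≤ 0.41, so result = 1
(x → z): 0.41 > 0.2, so result = 0.2
((z → x) → (x → z)): 1 > 0.2, so result = 0.2
(¬y ∨ ((z → x) → (x → z))) = max(0, 0.2) = 0.2
¬z: Gödel ¬ of 0.2 = 0 (operand ≠ 0)
¬¬z: Gödel ¬ of 0 = 1 (operand is 0)
(x ∧ x) = min(0.41, 0.41) = 0.41
(¬¬z ∧ (x ∧ x)) = min(1, 0.41) = 0.41
((¬y ∨ ((z → x) → (x → z))) ∧ (¬¬z ∧ (x ∧ x))) = min(0.2, 0.41) = 0.2
((x → ¬x) ∨ ((¬y ∨ ((z → x) → (x → z))) ∧ (¬¬z ∧ (x ∧ x)))) = max(0, 0.2) = 0.2
¬w: Gödel ¬ of 0.6 = 0 (operand ≠ 0)
¬¬w: Gödel ¬ of 0 = 1 (operand is 0)
(((x → ¬x) ∨ ((¬y ∨ ((z → x) → (x → z))) ∧ (¬¬z ∧ (x ∧ x)))) ∧ ¬¬w) = min(0.2, 1) = 0.2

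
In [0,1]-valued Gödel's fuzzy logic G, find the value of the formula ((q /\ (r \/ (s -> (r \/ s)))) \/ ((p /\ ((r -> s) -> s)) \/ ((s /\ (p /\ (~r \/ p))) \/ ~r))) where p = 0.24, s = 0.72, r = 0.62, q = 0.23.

0.24

(r \/ s) = max(0.62, 0.72) = 0.72
(s -> (r \/ s)): 0.72 ≤ 0.72, so result = 1
(r \/ (s -> (r \/ s))) = max(0.62, 1) = 1
(q /\ (r \/ (s -> (r \/ s)))) = min(0.23, 1) = 0.23
(r -> s): 0.62 ≤ 0.72, so result = 1
((r -> s) -> s): 1 > 0.72, so result = 0.72
(p /\ ((r -> s) -> s)) = min(0.24, 0.72) = 0.24
~r: Gödel ¬ of 0.62 = 0 (operand ≠ 0)
(~r \/ p) = max(0, 0.24) = 0.24
(p /\ (~r \/ p)) = min(0.24, 0.24) = 0.24
(s /\ (p /\ (~r \/ p))) = min(0.72, 0.24) = 0.24
~r: Gödel ¬ of 0.62 = 0 (operand ≠ 0)
((s /\ (p /\ (~r \/ p))) \/ ~r) = max(0.24, 0) = 0.24
((p /\ ((r -> s) -> s)) \/ ((s /\ (p /\ (~r \/ p))) \/ ~r)) = max(0.24, 0.24) = 0.24
((q /\ (r \/ (s -> (r \/ s)))) \/ ((p /\ ((r -> s) -> s)) \/ ((s /\ (p /\ (~r \/ p))) \/ ~r))) = max(0.23, 0.24) = 0.24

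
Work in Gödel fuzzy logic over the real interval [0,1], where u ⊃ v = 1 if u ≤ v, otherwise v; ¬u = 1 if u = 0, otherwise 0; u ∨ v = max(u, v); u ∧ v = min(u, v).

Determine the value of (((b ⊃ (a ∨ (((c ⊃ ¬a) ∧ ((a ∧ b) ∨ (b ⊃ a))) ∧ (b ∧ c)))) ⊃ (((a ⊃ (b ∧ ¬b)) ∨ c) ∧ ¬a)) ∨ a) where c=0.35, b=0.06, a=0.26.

¬a: Gödel ¬ of 0.26 = 0 (operand ≠ 0)
(c ⊃ ¬a): 0.35 > 0, so result = 0
(a ∧ b) = min(0.26, 0.06) = 0.06
(b ⊃ a): 0.06 ≤ 0.26, so result = 1
((a ∧ b) ∨ (b ⊃ a)) = max(0.06, 1) = 1
((c ⊃ ¬a) ∧ ((a ∧ b) ∨ (b ⊃ a))) = min(0, 1) = 0
(b ∧ c) = min(0.06, 0.35) = 0.06
(((c ⊃ ¬a) ∧ ((a ∧ b) ∨ (b ⊃ a))) ∧ (b ∧ c)) = min(0, 0.06) = 0
(a ∨ (((c ⊃ ¬a) ∧ ((a ∧ b) ∨ (b ⊃ a))) ∧ (b ∧ c))) = max(0.26, 0) = 0.26
(b ⊃ (a ∨ (((c ⊃ ¬a) ∧ ((a ∧ b) ∨ (b ⊃ a))) ∧ (b ∧ c)))): 0.06 ≤ 0.26, so result = 1
¬b: Gödel ¬ of 0.06 = 0 (operand ≠ 0)
(b ∧ ¬b) = min(0.06, 0) = 0
(a ⊃ (b ∧ ¬b)): 0.26 > 0, so result = 0
((a ⊃ (b ∧ ¬b)) ∨ c) = max(0, 0.35) = 0.35
¬a: Gödel ¬ of 0.26 = 0 (operand ≠ 0)
(((a ⊃ (b ∧ ¬b)) ∨ c) ∧ ¬a) = min(0.35, 0) = 0
((b ⊃ (a ∨ (((c ⊃ ¬a) ∧ ((a ∧ b) ∨ (b ⊃ a))) ∧ (b ∧ c)))) ⊃ (((a ⊃ (b ∧ ¬b)) ∨ c) ∧ ¬a)): 1 > 0, so result = 0
(((b ⊃ (a ∨ (((c ⊃ ¬a) ∧ ((a ∧ b) ∨ (b ⊃ a))) ∧ (b ∧ c)))) ⊃ (((a ⊃ (b ∧ ¬b)) ∨ c) ∧ ¬a)) ∨ a) = max(0, 0.26) = 0.26

0.26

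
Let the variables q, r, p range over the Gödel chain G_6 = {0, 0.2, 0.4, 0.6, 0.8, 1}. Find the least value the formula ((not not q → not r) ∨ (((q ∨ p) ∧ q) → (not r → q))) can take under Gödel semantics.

Every assignment gives 1. For instance at q = 0, r = 0, p = 0:
  not q: Gödel ¬ of 0 = 1 (operand is 0)
  not not q: Gödel ¬ of 1 = 0 (operand ≠ 0)
  not r: Gödel ¬ of 0 = 1 (operand is 0)
  (not not q → not r): 0 ≤ 1, so result = 1
  (q ∨ p) = max(0, 0) = 0
  ((q ∨ p) ∧ q) = min(0, 0) = 0
  not r: Gödel ¬ of 0 = 1 (operand is 0)
  (not r → q): 1 > 0, so result = 0
  (((q ∨ p) ∧ q) → (not r → q)): 0 ≤ 0, so result = 1
  ((not not q → not r) ∨ (((q ∨ p) ∧ q) → (not r → q))) = max(1, 1) = 1
All 216 assignments give value 1 — the formula is a G_6-tautology.

1.00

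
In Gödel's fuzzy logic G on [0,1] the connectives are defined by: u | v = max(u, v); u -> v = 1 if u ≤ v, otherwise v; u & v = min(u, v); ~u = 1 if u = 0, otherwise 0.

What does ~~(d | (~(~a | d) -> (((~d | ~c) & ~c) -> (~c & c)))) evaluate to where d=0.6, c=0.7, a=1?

~a: Gödel ¬ of 1 = 0 (operand ≠ 0)
(~a | d) = max(0, 0.6) = 0.6
~(~a | d): Gödel ¬ of 0.6 = 0 (operand ≠ 0)
~d: Gödel ¬ of 0.6 = 0 (operand ≠ 0)
~c: Gödel ¬ of 0.7 = 0 (operand ≠ 0)
(~d | ~c) = max(0, 0) = 0
~c: Gödel ¬ of 0.7 = 0 (operand ≠ 0)
((~d | ~c) & ~c) = min(0, 0) = 0
~c: Gödel ¬ of 0.7 = 0 (operand ≠ 0)
(~c & c) = min(0, 0.7) = 0
(((~d | ~c) & ~c) -> (~c & c)): 0 ≤ 0, so result = 1
(~(~a | d) -> (((~d | ~c) & ~c) -> (~c & c))): 0 ≤ 1, so result = 1
(d | (~(~a | d) -> (((~d | ~c) & ~c) -> (~c & c)))) = max(0.6, 1) = 1
~(d | (~(~a | d) -> (((~d | ~c) & ~c) -> (~c & c)))): Gödel ¬ of 1 = 0 (operand ≠ 0)
~~(d | (~(~a | d) -> (((~d | ~c) & ~c) -> (~c & c)))): Gödel ¬ of 0 = 1 (operand is 0)

1.00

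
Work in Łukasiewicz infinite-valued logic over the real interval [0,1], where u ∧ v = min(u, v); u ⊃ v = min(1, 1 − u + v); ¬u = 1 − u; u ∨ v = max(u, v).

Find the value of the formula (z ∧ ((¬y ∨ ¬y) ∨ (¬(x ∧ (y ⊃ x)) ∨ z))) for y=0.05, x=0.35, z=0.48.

¬y: Łukasiewicz ¬ gives 1 − 0.05 = 0.95
¬y: Łukasiewicz ¬ gives 1 − 0.05 = 0.95
(¬y ∨ ¬y) = max(0.95, 0.95) = 0.95
(y ⊃ x): min(1, 1 − 0.05 + 0.35) = 1
(x ∧ (y ⊃ x)) = min(0.35, 1) = 0.35
¬(x ∧ (y ⊃ x)): Łukasiewicz ¬ gives 1 − 0.35 = 0.65
(¬(x ∧ (y ⊃ x)) ∨ z) = max(0.65, 0.48) = 0.65
((¬y ∨ ¬y) ∨ (¬(x ∧ (y ⊃ x)) ∨ z)) = max(0.95, 0.65) = 0.95
(z ∧ ((¬y ∨ ¬y) ∨ (¬(x ∧ (y ⊃ x)) ∨ z))) = min(0.48, 0.95) = 0.48

0.48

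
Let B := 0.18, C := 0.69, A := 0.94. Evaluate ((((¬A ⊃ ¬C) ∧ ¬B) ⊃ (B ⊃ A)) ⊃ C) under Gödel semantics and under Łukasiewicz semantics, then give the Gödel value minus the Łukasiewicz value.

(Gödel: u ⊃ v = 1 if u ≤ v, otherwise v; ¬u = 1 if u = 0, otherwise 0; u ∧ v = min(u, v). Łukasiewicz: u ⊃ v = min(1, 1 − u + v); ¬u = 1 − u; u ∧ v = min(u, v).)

0.00

Gödel evaluation:
  ¬A: Gödel ¬ of 0.94 = 0 (operand ≠ 0)
  ¬C: Gödel ¬ of 0.69 = 0 (operand ≠ 0)
  (¬A ⊃ ¬C): 0 ≤ 0, so result = 1
  ¬B: Gödel ¬ of 0.18 = 0 (operand ≠ 0)
  ((¬A ⊃ ¬C) ∧ ¬B) = min(1, 0) = 0
  (B ⊃ A): 0.18 ≤ 0.94, so result = 1
  (((¬A ⊃ ¬C) ∧ ¬B) ⊃ (B ⊃ A)): 0 ≤ 1, so result = 1
  ((((¬A ⊃ ¬C) ∧ ¬B) ⊃ (B ⊃ A)) ⊃ C): 1 > 0.69, so result = 0.69
  Gödel value = 0.69
Łukasiewicz evaluation:
  ¬A: Łukasiewicz ¬ gives 1 − 0.94 = 0.06
  ¬C: Łukasiewicz ¬ gives 1 − 0.69 = 0.31
  (¬A ⊃ ¬C): min(1, 1 − 0.06 + 0.31) = 1
  ¬B: Łukasiewicz ¬ gives 1 − 0.18 = 0.82
  ((¬A ⊃ ¬C) ∧ ¬B) = min(1, 0.82) = 0.82
  (B ⊃ A): min(1, 1 − 0.18 + 0.94) = 1
  (((¬A ⊃ ¬C) ∧ ¬B) ⊃ (B ⊃ A)): min(1, 1 − 0.82 + 1) = 1
  ((((¬A ⊃ ¬C) ∧ ¬B) ⊃ (B ⊃ A)) ⊃ C): min(1, 1 − 1 + 0.69) = 0.69
  Łukasiewicz value = 0.69
Difference: 0.69 − 0.69 = 0.00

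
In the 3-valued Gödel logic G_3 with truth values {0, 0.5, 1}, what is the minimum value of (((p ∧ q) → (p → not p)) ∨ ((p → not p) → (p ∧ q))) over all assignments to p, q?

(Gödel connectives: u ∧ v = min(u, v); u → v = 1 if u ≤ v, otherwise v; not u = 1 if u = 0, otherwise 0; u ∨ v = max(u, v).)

1.00

Every assignment gives 1. For instance at p = 0, q = 0:
  (p ∧ q) = min(0, 0) = 0
  not p: Gödel ¬ of 0 = 1 (operand is 0)
  (p → not p): 0 ≤ 1, so result = 1
  ((p ∧ q) → (p → not p)): 0 ≤ 1, so result = 1
  not p: Gödel ¬ of 0 = 1 (operand is 0)
  (p → not p): 0 ≤ 1, so result = 1
  (p ∧ q) = min(0, 0) = 0
  ((p → not p) → (p ∧ q)): 1 > 0, so result = 0
  (((p ∧ q) → (p → not p)) ∨ ((p → not p) → (p ∧ q))) = max(1, 0) = 1
All 9 assignments give value 1 — the formula is a G_3-tautology.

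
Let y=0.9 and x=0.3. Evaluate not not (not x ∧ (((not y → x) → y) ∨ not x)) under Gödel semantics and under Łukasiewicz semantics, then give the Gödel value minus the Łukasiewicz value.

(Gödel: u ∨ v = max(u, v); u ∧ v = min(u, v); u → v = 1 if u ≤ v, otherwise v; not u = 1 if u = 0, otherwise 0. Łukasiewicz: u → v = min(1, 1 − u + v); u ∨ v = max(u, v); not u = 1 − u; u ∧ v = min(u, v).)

Gödel evaluation:
  not x: Gödel ¬ of 0.3 = 0 (operand ≠ 0)
  not y: Gödel ¬ of 0.9 = 0 (operand ≠ 0)
  (not y → x): 0 ≤ 0.3, so result = 1
  ((not y → x) → y): 1 > 0.9, so result = 0.9
  not x: Gödel ¬ of 0.3 = 0 (operand ≠ 0)
  (((not y → x) → y) ∨ not x) = max(0.9, 0) = 0.9
  (not x ∧ (((not y → x) → y) ∨ not x)) = min(0, 0.9) = 0
  not (not x ∧ (((not y → x) → y) ∨ not x)): Gödel ¬ of 0 = 1 (operand is 0)
  not not (not x ∧ (((not y → x) → y) ∨ not x)): Gödel ¬ of 1 = 0 (operand ≠ 0)
  Gödel value = 0
Łukasiewicz evaluation:
  not x: Łukasiewicz ¬ gives 1 − 0.3 = 0.7
  not y: Łukasiewicz ¬ gives 1 − 0.9 = 0.1
  (not y → x): min(1, 1 − 0.1 + 0.3) = 1
  ((not y → x) → y): min(1, 1 − 1 + 0.9) = 0.9
  not x: Łukasiewicz ¬ gives 1 − 0.3 = 0.7
  (((not y → x) → y) ∨ not x) = max(0.9, 0.7) = 0.9
  (not x ∧ (((not y → x) → y) ∨ not x)) = min(0.7, 0.9) = 0.7
  not (not x ∧ (((not y → x) → y) ∨ not x)): Łukasiewicz ¬ gives 1 − 0.7 = 0.3
  not not (not x ∧ (((not y → x) → y) ∨ not x)): Łukasiewicz ¬ gives 1 − 0.3 = 0.7
  Łukasiewicz value = 0.7
Difference: 0 − 0.7 = -0.70

-0.70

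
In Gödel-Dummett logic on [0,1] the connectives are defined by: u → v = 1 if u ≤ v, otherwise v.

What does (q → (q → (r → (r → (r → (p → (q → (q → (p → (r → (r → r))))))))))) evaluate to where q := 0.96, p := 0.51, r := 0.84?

1.00

(r → r): 0.84 ≤ 0.84, so result = 1
(r → (r → r)): 0.84 ≤ 1, so result = 1
(p → (r → (r → r))): 0.51 ≤ 1, so result = 1
(q → (p → (r → (r → r)))): 0.96 ≤ 1, so result = 1
(q → (q → (p → (r → (r → r))))): 0.96 ≤ 1, so result = 1
(p → (q → (q → (p → (r → (r → r)))))): 0.51 ≤ 1, so result = 1
(r → (p → (q → (q → (p → (r → (r → r))))))): 0.84 ≤ 1, so result = 1
(r → (r → (p → (q → (q → (p → (r → (r → r)))))))): 0.84 ≤ 1, so result = 1
(r → (r → (r → (p → (q → (q → (p → (r → (r → r))))))))): 0.84 ≤ 1, so result = 1
(q → (r → (r → (r → (p → (q → (q → (p → (r → (r → r)))))))))): 0.96 ≤ 1, so result = 1
(q → (q → (r → (r → (r → (p → (q → (q → (p → (r → (r → r))))))))))): 0.96 ≤ 1, so result = 1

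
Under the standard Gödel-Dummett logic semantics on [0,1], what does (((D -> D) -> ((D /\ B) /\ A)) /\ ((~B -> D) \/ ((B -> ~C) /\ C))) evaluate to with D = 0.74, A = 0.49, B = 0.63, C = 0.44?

0.49

(D -> D): 0.74 ≤ 0.74, so result = 1
(D /\ B) = min(0.74, 0.63) = 0.63
((D /\ B) /\ A) = min(0.63, 0.49) = 0.49
((D -> D) -> ((D /\ B) /\ A)): 1 > 0.49, so result = 0.49
~B: Gödel ¬ of 0.63 = 0 (operand ≠ 0)
(~B -> D): 0 ≤ 0.74, so result = 1
~C: Gödel ¬ of 0.44 = 0 (operand ≠ 0)
(B -> ~C): 0.63 > 0, so result = 0
((B -> ~C) /\ C) = min(0, 0.44) = 0
((~B -> D) \/ ((B -> ~C) /\ C)) = max(1, 0) = 1
(((D -> D) -> ((D /\ B) /\ A)) /\ ((~B -> D) \/ ((B -> ~C) /\ C))) = min(0.49, 1) = 0.49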